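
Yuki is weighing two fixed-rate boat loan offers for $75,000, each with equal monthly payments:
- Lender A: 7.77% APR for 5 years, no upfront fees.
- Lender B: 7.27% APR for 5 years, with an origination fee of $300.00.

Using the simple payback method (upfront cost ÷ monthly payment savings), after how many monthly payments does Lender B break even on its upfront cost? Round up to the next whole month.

17 months

Lender A: at 7.77% the monthly rate is 0.0064750, so the payment is 75,000 × 0.0064750 / (1 − 1.0064750^−60) = $1,512.49.
Lender B: monthly rate = 7.27%/12 = 0.0060583; payment = 75,000 × 0.0060583 / (1 − (1+0.0060583)^−60) = $1,494.66.
Monthly savings = $1,512.49 − $1,494.66 = $17.83.
Break-even = $300.00 / $17.83 = 16.83 → 17 months.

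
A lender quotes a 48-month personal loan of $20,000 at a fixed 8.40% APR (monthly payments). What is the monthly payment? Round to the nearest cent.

$492.02

Monthly rate = 8.4%/12 = 0.0070000; payment = 20,000 × 0.0070000 / (1 − (1+0.0070000)^−48) = $492.02.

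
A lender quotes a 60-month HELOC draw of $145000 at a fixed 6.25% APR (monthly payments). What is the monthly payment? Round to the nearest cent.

Monthly rate = 6.25%/12 = 0.0052083; payment = 145,000 × 0.0052083 / (1 − (1+0.0052083)^−60) = $2,820.14.

$2,820.14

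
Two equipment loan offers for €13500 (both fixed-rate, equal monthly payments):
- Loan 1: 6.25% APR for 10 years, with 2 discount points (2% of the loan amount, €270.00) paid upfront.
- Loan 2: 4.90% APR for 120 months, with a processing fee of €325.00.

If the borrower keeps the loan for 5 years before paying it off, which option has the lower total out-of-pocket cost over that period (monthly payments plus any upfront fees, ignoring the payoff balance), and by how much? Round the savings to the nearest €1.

Loan 1: at 6.25% the monthly rate is 0.0052083, so the payment is 13,500 × 0.0052083 / (1 − 1.0052083^−120) = €151.58.
Loan 2: at 4.90% the monthly rate is 0.0040833, so the payment is 13,500 × 0.0040833 / (1 − 1.0040833^−120) = €142.53.
Over 60 months: Loan 1 costs 60 × €151.58 + €270.00 = €9,364.80; Loan 2 costs 60 × €142.53 + €325.00 = €8,876.80.
Loan 2 is cheaper by €9,364.80 − €8,876.80 = €488.00.

Loan 2 by €488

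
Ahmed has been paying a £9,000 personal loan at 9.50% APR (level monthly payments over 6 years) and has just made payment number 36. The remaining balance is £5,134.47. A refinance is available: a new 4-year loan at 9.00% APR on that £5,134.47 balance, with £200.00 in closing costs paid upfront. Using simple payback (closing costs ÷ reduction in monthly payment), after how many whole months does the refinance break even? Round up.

6 months

Current payment = 9,000 × 9.5%/12 / (1 − (1+0.0079167)^−72) = £164.47.
Refinanced payment = 5,134.47 × 0.0075000 / (1 − (1+0.0075000)^−48) = £127.77.
Monthly savings = £164.47 − £127.77 = £36.70.
Break-even = £200.00 / £36.70 = 5.45 → 6 months.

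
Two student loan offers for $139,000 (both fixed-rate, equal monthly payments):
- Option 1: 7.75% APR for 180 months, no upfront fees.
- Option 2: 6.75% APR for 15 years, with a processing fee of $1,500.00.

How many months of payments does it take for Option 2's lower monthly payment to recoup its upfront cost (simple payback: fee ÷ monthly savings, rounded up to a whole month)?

20 months

Option 1: monthly rate = 7.75%/12 = 0.0064583; payment = 139,000 × 0.0064583 / (1 − (1+0.0064583)^−180) = $1,308.37.
Option 2: monthly rate = 6.75%/12 = 0.0056250; payment = 139,000 × 0.0056250 / (1 − (1+0.0056250)^−180) = $1,230.02.
Monthly savings = $1,308.37 − $1,230.02 = $78.35.
Break-even = $1,500.00 / $78.35 = 19.14 → 20 months.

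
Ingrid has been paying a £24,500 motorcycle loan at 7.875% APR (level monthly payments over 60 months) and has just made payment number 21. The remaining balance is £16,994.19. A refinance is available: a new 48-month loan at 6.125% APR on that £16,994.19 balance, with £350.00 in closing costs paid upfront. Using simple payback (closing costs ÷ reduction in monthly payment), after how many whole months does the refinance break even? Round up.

4 months

Current payment = 24,500 × 7.875%/12 / (1 − (1+0.0065625)^−60) = £495.31.
Refinanced payment = 16,994.19 × 0.0051042 / (1 − (1+0.0051042)^−48) = £400.08.
Monthly savings = £495.31 − £400.08 = £95.23.
Break-even = £350.00 / £95.23 = 3.68 → 4 months.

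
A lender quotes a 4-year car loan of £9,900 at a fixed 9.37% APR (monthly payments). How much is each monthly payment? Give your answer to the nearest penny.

£248.10

At 9.37% the monthly rate is 0.0078083, so the payment is 9,900 × 0.0078083 / (1 − 1.0078083^−48) = £248.10.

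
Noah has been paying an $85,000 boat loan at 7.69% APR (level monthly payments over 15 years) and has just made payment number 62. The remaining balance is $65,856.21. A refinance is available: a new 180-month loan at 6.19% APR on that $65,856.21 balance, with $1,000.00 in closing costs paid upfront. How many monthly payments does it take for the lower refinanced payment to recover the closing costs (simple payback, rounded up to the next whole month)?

5 months

Current payment = 85,000 × 7.69%/12 / (1 − (1+0.0064083)^−180) = $797.17.
Refinanced payment = 65,856.21 × 0.0051583 / (1 − (1+0.0051583)^−180) = $562.51.
Monthly savings = $797.17 − $562.51 = $234.66.
Break-even = $1,000.00 / $234.66 = 4.26 → 5 months.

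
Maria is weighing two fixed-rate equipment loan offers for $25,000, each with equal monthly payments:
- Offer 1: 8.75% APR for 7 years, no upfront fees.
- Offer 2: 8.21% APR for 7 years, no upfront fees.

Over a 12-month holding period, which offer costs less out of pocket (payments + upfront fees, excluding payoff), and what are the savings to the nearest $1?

Offer 1: at 8.75% the monthly rate is 0.0072917, so the payment is 25,000 × 0.0072917 / (1 − 1.0072917^−84) = $399.06.
Offer 2: monthly rate = 8.21%/12 = 0.0068417; payment = 25,000 × 0.0068417 / (1 − (1+0.0068417)^−84) = $392.28.
Over 12 months: Offer 1 costs 12 × $399.06 = $4,788.72; Offer 2 costs 12 × $392.28 = $4,707.36.
Offer 2 is cheaper by $4,788.72 − $4,707.36 = $81.36.

Offer 2 by $81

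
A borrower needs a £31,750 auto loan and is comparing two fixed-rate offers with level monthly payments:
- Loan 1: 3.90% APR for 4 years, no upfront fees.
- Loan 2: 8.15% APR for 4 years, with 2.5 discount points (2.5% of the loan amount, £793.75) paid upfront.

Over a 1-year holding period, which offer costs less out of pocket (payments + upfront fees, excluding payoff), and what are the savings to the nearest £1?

Loan 1 by £1,536

Loan 1: at 3.90% the monthly rate is 0.0032500, so the payment is 31,750 × 0.0032500 / (1 − 1.0032500^−48) = £715.47.
Loan 2: monthly rate = 8.15%/12 = 0.0067917; payment = 31,750 × 0.0067917 / (1 − (1+0.0067917)^−48) = £777.35.
Over 12 months: Loan 1 costs 12 × £715.47 = £8,585.64; Loan 2 costs 12 × £777.35 + £793.75 = £10,121.95.
Loan 1 is cheaper by £10,121.95 − £8,585.64 = £1,536.31.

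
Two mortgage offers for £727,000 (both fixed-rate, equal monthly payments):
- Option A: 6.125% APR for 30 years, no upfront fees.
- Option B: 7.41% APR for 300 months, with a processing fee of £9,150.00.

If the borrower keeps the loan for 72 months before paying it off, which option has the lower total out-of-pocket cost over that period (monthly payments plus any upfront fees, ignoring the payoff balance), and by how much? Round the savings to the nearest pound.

Option A by £74,861

Option A: at 6.125% the monthly rate is 0.0051042, so the payment is 727,000 × 0.0051042 / (1 − 1.0051042^−360) = £4,417.33.
Option B: at 7.41% the monthly rate is 0.0061750, so the payment is 727,000 × 0.0061750 / (1 − 1.0061750^−300) = £5,329.98.
Over 72 months: Option A costs 72 × £4,417.33 = £318,047.76; Option B costs 72 × £5,329.98 + £9,150.00 = £392,908.56.
Option A is cheaper by £392,908.56 − £318,047.76 = £74,860.80.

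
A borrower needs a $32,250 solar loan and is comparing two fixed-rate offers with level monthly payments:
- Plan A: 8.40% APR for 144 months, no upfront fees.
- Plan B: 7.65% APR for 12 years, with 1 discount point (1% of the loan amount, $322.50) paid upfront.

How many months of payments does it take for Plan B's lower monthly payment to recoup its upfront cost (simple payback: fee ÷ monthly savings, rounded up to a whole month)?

25 months

Plan A: at 8.40% the monthly rate is 0.0070000, so the payment is 32,250 × 0.0070000 / (1 − 1.0070000^−144) = $356.20.
Plan B: at 7.65% the monthly rate is 0.0063750, so the payment is 32,250 × 0.0063750 / (1 − 1.0063750^−144) = $342.93.
Monthly savings = $356.20 − $342.93 = $13.27.
Break-even = $322.50 / $13.27 = 24.30 → 25 months.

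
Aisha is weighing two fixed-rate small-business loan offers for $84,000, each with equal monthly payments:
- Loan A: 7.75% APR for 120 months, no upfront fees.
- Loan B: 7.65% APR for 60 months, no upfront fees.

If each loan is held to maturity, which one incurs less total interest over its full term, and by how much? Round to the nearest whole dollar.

Loan B by $19,620

Loan A: at 7.75% the monthly rate is 0.0064583, so the payment is 84,000 × 0.0064583 / (1 − 1.0064583^−120) = $1,008.09.
Total interest on Loan A = 120 × $1,008.09 − $84,000 = $36,970.80.
Loan B: monthly rate = 7.65%/12 = 0.0063750; payment = 84,000 × 0.0063750 / (1 − (1+0.0063750)^−60) = $1,689.18.
Total interest on Loan B = 60 × $1,689.18 − $84,000 = $17,350.80.
Loan B is lower by $19,620.00.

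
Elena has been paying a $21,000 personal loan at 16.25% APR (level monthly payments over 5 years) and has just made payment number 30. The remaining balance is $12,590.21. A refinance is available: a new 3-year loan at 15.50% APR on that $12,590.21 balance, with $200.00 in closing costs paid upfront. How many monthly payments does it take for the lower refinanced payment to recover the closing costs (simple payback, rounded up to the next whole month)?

3 months

Current payment = 21,000 × 16.25%/12 / (1 − (1+0.0135417)^−60) = $513.47.
Refinanced payment = 12,590.21 × 0.0129167 / (1 − (1+0.0129167)^−36) = $439.53.
Monthly savings = $513.47 − $439.53 = $73.94.
Break-even = $200.00 / $73.94 = 2.70 → 3 months.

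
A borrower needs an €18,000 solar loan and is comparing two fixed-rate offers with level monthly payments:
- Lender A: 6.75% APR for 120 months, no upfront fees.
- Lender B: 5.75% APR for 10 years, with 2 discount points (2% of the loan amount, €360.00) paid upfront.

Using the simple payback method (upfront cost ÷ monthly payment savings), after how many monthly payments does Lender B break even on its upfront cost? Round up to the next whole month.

40 months

Lender A: at 6.75% the monthly rate is 0.0056250, so the payment is 18,000 × 0.0056250 / (1 − 1.0056250^−120) = €206.68.
Lender B: monthly rate = 5.75%/12 = 0.0047917; payment = 18,000 × 0.0047917 / (1 − (1+0.0047917)^−120) = €197.58.
Monthly savings = €206.68 − €197.58 = €9.10.
Break-even = €360.00 / €9.10 = 39.56 → 40 months.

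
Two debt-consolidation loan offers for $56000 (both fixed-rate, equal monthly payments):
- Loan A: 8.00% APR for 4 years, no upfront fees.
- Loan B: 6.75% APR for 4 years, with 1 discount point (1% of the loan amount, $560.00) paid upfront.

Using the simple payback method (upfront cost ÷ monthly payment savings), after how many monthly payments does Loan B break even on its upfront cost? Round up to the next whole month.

18 months

Loan A: at 8.00% the monthly rate is 0.0066667, so the payment is 56,000 × 0.0066667 / (1 − 1.0066667^−48) = $1,367.12.
Loan B: monthly rate = 6.75%/12 = 0.0056250; payment = 56,000 × 0.0056250 / (1 − (1+0.0056250)^−48) = $1,334.50.
Monthly savings = $1,367.12 − $1,334.50 = $32.62.
Break-even = $560.00 / $32.62 = 17.17 → 18 months.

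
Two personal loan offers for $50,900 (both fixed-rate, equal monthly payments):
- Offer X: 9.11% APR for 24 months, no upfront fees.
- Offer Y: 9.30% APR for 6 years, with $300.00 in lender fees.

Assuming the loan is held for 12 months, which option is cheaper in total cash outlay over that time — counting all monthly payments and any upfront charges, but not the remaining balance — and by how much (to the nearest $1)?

Offer X: monthly rate = 9.11%/12 = 0.0075917; payment = 50,900 × 0.0075917 / (1 − (1+0.0075917)^−24) = $2,327.92.
Offer Y: monthly rate = 9.3%/12 = 0.0077500; payment = 50,900 × 0.0077500 / (1 − (1+0.0077500)^−72) = $925.10.
Over 12 months: Offer X costs 12 × $2,327.92 = $27,935.04; Offer Y costs 12 × $925.10 + $300.00 = $11,401.20.
Offer Y is cheaper by $27,935.04 − $11,401.20 = $16,533.84.

Offer Y by $16,534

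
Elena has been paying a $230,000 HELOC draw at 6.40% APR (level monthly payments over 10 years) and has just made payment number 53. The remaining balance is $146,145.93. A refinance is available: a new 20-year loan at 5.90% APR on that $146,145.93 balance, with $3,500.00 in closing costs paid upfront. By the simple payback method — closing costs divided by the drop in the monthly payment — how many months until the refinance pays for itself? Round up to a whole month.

Current payment = 230,000 × 6.4%/12 / (1 − (1+0.0053333)^−120) = $2,599.92.
Refinanced payment = 146,145.93 × 0.0049167 / (1 − (1+0.0049167)^−240) = $1,038.62.
Monthly savings = $2,599.92 − $1,038.62 = $1,561.30.
Break-even = $3,500.00 / $1,561.30 = 2.24 → 3 months.

3 months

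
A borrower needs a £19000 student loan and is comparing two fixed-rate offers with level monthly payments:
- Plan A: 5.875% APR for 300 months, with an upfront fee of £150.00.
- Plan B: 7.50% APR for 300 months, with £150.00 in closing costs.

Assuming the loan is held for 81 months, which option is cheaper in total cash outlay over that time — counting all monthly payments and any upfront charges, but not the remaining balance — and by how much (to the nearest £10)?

Plan A: at 5.875% the monthly rate is 0.0048958, so the payment is 19,000 × 0.0048958 / (1 − 1.0048958^−300) = £120.97.
Plan B: monthly rate = 7.5%/12 = 0.0062500; payment = 19,000 × 0.0062500 / (1 − (1+0.0062500)^−300) = £140.41.
Over 81 months: Plan A costs 81 × £120.97 + £150.00 = £9,948.57; Plan B costs 81 × £140.41 + £150.00 = £11,523.21.
Plan A is cheaper by £11,523.21 − £9,948.57 = £1,574.64.

Plan A by £1,570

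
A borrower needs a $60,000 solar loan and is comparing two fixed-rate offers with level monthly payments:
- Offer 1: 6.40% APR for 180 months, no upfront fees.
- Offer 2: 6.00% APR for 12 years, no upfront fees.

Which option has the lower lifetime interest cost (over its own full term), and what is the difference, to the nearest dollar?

Offer 2 by $9,173

Offer 1: monthly rate = 6.4%/12 = 0.0053333; payment = 60,000 × 0.0053333 / (1 − (1+0.0053333)^−180) = $519.37.
Total interest on Offer 1 = 180 × $519.37 − $60,000 = $33,486.60.
Offer 2: at 6.00% the monthly rate is 0.0050000, so the payment is 60,000 × 0.0050000 / (1 − 1.0050000^−144) = $585.51.
Total interest on Offer 2 = 144 × $585.51 − $60,000 = $24,313.44.
Offer 2 is lower by $9,173.16.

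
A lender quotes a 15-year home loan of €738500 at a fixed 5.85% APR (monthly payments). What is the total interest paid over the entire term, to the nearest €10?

At 5.85% the monthly rate is 0.0048750, so the payment is 738,500 × 0.0048750 / (1 − 1.0048750^−180) = €6,172.19.
Total paid = 180 × €6,172.19 = €1,110,994.20; interest = €1,110,994.20 − €738,500 = €372,494.20.

€372,490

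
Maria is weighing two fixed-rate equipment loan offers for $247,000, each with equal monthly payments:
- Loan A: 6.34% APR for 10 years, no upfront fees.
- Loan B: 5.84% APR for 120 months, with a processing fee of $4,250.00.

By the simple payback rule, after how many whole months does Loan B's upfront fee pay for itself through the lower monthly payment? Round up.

Loan A: at 6.34% the monthly rate is 0.0052833, so the payment is 247,000 × 0.0052833 / (1 − 1.0052833^−120) = $2,784.57.
Loan B: at 5.84% the monthly rate is 0.0048667, so the payment is 247,000 × 0.0048667 / (1 − 1.0048667^−120) = $2,722.40.
Monthly savings = $2,784.57 − $2,722.40 = $62.17.
Break-even = $4,250.00 / $62.17 = 68.36 → 69 months.

69 months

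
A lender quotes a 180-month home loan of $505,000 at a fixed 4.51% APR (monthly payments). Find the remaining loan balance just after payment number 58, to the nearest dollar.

With monthly rate i = 4.51%/12 = 0.0037583, the balance after k of n payments is P · [(1+i)^n − (1+i)^k] / [(1+i)^n − 1].
(1+0.0037583)^180 = 1.96448853 and (1+0.0037583)^58 = 1.24305832, so the balance is 505,000 × (1.96448853 − 1.24305832) / (1.96448853 − 1) = $377,736.22.

$377,736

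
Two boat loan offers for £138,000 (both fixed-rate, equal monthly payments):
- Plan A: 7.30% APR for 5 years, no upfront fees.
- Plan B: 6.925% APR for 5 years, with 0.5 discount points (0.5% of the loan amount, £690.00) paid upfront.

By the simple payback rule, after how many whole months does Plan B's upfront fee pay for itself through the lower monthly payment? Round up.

29 months

Plan A: monthly rate = 7.3%/12 = 0.0060833; payment = 138,000 × 0.0060833 / (1 − (1+0.0060833)^−60) = £2,752.14.
Plan B: monthly rate = 6.925%/12 = 0.0057708; payment = 138,000 × 0.0057708 / (1 − (1+0.0057708)^−60) = £2,727.68.
Monthly savings = £2,752.14 − £2,727.68 = £24.46.
Break-even = £690.00 / £24.46 = 28.21 → 29 months.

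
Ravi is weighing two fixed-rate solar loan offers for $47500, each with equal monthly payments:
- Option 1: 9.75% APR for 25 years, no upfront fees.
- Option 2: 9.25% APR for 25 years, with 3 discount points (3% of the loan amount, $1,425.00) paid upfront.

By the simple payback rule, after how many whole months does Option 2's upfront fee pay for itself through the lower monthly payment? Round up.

Option 1: monthly rate = 9.75%/12 = 0.0081250; payment = 47,500 × 0.0081250 / (1 − (1+0.0081250)^−300) = $423.29.
Option 2: monthly rate = 9.25%/12 = 0.0077083; payment = 47,500 × 0.0077083 / (1 − (1+0.0077083)^−300) = $406.78.
Monthly savings = $423.29 − $406.78 = $16.51.
Break-even = $1,425.00 / $16.51 = 86.31 → 87 months.

87 months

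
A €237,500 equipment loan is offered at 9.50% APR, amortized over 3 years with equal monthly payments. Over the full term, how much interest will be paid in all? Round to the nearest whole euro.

€36,382

Monthly rate = 9.5%/12 = 0.0079167; payment = 237,500 × 0.0079167 / (1 − (1+0.0079167)^−36) = €7,607.83.
Total paid = 36 × €7,607.83 = €273,881.88; interest = €273,881.88 − €237,500 = €36,381.88.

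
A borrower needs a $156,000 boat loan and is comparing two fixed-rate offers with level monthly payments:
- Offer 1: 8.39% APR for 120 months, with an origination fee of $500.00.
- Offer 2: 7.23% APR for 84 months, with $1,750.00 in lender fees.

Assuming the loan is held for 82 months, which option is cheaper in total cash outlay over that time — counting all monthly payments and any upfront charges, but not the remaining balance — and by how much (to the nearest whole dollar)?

Offer 1 by $37,906

Offer 1: at 8.39% the monthly rate is 0.0069917, so the payment is 156,000 × 0.0069917 / (1 − 1.0069917^−120) = $1,925.01.
Offer 2: at 7.23% the monthly rate is 0.0060250, so the payment is 156,000 × 0.0060250 / (1 − 1.0060250^−84) = $2,372.04.
Over 82 months: Offer 1 costs 82 × $1,925.01 + $500.00 = $158,350.82; Offer 2 costs 82 × $2,372.04 + $1,750.00 = $196,257.28.
Offer 1 is cheaper by $196,257.28 − $158,350.82 = $37,906.46.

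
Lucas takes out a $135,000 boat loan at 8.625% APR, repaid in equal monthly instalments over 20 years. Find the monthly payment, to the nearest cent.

Monthly rate = 8.625%/12 = 0.0071875; payment = 135,000 × 0.0071875 / (1 − (1+0.0071875)^−240) = $1,182.26.

$1,182.26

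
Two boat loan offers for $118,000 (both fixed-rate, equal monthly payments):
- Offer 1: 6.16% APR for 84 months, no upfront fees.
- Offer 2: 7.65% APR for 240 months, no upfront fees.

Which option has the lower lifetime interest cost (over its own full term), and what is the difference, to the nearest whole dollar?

Offer 1: monthly rate = 6.16%/12 = 0.0051333; payment = 118,000 × 0.0051333 / (1 − (1+0.0051333)^−84) = $1,732.87.
Total interest on Offer 1 = 84 × $1,732.87 − $118,000 = $27,561.08.
Offer 2: monthly rate = 7.65%/12 = 0.0063750; payment = 118,000 × 0.0063750 / (1 − (1+0.0063750)^−240) = $961.45.
Total interest on Offer 2 = 240 × $961.45 − $118,000 = $112,748.00.
Offer 1 is lower by $85,186.92.

Offer 1 by $85,187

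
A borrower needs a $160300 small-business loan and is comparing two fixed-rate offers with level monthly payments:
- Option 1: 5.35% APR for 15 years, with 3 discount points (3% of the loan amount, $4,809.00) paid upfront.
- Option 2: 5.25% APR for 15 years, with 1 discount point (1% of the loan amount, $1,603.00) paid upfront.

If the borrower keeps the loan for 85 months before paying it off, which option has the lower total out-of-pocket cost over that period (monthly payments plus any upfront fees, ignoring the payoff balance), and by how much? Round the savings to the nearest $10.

Option 1: monthly rate = 5.35%/12 = 0.0044583; payment = 160,300 × 0.0044583 / (1 − (1+0.0044583)^−180) = $1,297.06.
Option 2: monthly rate = 5.25%/12 = 0.0043750; payment = 160,300 × 0.0043750 / (1 − (1+0.0043750)^−180) = $1,288.62.
Over 85 months: Option 1 costs 85 × $1,297.06 + $4,809.00 = $115,059.10; Option 2 costs 85 × $1,288.62 + $1,603.00 = $111,135.70.
Option 2 is cheaper by $115,059.10 − $111,135.70 = $3,923.40.

Option 2 by $3,920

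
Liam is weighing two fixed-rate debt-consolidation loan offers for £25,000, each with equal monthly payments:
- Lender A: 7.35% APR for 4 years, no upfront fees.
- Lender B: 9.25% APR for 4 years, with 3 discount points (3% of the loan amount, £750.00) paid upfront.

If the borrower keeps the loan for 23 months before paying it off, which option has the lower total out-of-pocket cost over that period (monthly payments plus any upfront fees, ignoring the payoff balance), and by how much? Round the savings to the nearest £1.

Lender A: at 7.35% the monthly rate is 0.0061250, so the payment is 25,000 × 0.0061250 / (1 − 1.0061250^−48) = £602.72.
Lender B: at 9.25% the monthly rate is 0.0077083, so the payment is 25,000 × 0.0077083 / (1 − 1.0077083^−48) = £625.10.
Over 23 months: Lender A costs 23 × £602.72 = £13,862.56; Lender B costs 23 × £625.10 + £750.00 = £15,127.30.
Lender A is cheaper by £15,127.30 − £13,862.56 = £1,264.74.

Lender A by £1,265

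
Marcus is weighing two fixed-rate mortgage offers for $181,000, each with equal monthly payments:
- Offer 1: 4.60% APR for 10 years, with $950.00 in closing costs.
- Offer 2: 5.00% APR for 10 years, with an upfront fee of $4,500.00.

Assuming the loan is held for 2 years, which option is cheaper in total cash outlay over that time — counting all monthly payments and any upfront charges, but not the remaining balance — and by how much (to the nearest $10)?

Offer 1 by $4,390

Offer 1: at 4.60% the monthly rate is 0.0038333, so the payment is 181,000 × 0.0038333 / (1 − 1.0038333^−120) = $1,884.59.
Offer 2: monthly rate = 5%/12 = 0.0041667; payment = 181,000 × 0.0041667 / (1 − (1+0.0041667)^−120) = $1,919.79.
Over 24 months: Offer 1 costs 24 × $1,884.59 + $950.00 = $46,180.16; Offer 2 costs 24 × $1,919.79 + $4,500.00 = $50,574.96.
Offer 1 is cheaper by $50,574.96 − $46,180.16 = $4,394.80.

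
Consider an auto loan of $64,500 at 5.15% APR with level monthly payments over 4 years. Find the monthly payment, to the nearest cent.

$1,489.78

Monthly rate = 5.15%/12 = 0.0042917; payment = 64,500 × 0.0042917 / (1 − (1+0.0042917)^−48) = $1,489.78.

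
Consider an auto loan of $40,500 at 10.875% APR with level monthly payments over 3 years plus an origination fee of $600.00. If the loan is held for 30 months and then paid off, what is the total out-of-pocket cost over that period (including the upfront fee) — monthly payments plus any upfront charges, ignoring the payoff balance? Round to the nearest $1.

$40,306

Monthly rate = 10.875%/12 = 0.0090625; payment = 40,500 × 0.0090625 / (1 − (1+0.0090625)^−36) = $1,323.52.
Total outlay = 30 × $1,323.52 + $600.00 = $40,305.60.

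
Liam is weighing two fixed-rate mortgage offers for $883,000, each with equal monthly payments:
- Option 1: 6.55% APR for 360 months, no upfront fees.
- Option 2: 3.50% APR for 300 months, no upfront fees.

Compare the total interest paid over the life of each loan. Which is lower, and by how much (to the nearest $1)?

Option 1: at 6.55% the monthly rate is 0.0054583, so the payment is 883,000 × 0.0054583 / (1 − 1.0054583^−360) = $5,610.23.
Total interest on Option 1 = 360 × $5,610.23 − $883,000 = $1,136,682.80.
Option 2: monthly rate = 3.5%/12 = 0.0029167; payment = 883,000 × 0.0029167 / (1 − (1+0.0029167)^−300) = $4,420.51.
Total interest on Option 2 = 300 × $4,420.51 − $883,000 = $443,153.00.
Option 2 is lower by $693,529.80.

Option 2 by $693,530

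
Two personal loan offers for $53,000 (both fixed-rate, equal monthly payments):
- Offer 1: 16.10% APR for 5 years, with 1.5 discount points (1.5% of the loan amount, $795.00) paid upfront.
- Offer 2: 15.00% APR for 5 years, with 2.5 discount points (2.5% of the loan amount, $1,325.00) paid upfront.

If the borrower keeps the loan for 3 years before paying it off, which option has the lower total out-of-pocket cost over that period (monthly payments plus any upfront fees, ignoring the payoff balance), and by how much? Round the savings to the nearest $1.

Offer 1: monthly rate = 16.1%/12 = 0.0134167; payment = 53,000 × 0.0134167 / (1 − (1+0.0134167)^−60) = $1,291.67.
Offer 2: at 15.00% the monthly rate is 0.0125000, so the payment is 53,000 × 0.0125000 / (1 − 1.0125000^−60) = $1,260.87.
Over 36 months: Offer 1 costs 36 × $1,291.67 + $795.00 = $47,295.12; Offer 2 costs 36 × $1,260.87 + $1,325.00 = $46,716.32.
Offer 2 is cheaper by $47,295.12 − $46,716.32 = $578.80.

Offer 2 by $579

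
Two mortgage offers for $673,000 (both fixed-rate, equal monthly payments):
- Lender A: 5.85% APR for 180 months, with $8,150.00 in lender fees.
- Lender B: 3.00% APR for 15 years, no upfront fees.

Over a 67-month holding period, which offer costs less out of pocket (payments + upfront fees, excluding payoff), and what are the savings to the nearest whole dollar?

Lender B by $73,619

Lender A: monthly rate = 5.85%/12 = 0.0048750; payment = 673,000 × 0.0048750 / (1 − (1+0.0048750)^−180) = $5,624.76.
Lender B: monthly rate = 3%/12 = 0.0025000; payment = 673,000 × 0.0025000 / (1 − (1+0.0025000)^−180) = $4,647.61.
Over 67 months: Lender A costs 67 × $5,624.76 + $8,150.00 = $385,008.92; Lender B costs 67 × $4,647.61 = $311,389.87.
Lender B is cheaper by $385,008.92 − $311,389.87 = $73,619.05.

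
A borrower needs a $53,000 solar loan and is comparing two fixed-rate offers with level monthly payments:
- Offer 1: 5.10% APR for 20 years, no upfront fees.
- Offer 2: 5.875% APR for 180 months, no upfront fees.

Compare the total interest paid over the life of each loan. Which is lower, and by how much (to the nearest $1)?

Offer 2 by $4,790

Offer 1: monthly rate = 5.1%/12 = 0.0042500; payment = 53,000 × 0.0042500 / (1 − (1+0.0042500)^−240) = $352.71.
Total interest on Offer 1 = 240 × $352.71 − $53,000 = $31,650.40.
Offer 2: monthly rate = 5.875%/12 = 0.0048958; payment = 53,000 × 0.0048958 / (1 − (1+0.0048958)^−180) = $443.67.
Total interest on Offer 2 = 180 × $443.67 − $53,000 = $26,860.60.
Offer 2 is lower by $4,789.80.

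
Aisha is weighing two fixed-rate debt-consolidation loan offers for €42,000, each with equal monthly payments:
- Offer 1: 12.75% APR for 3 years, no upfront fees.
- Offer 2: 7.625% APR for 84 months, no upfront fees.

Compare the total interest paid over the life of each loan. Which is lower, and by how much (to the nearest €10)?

Offer 1 by €3,570

Offer 1: at 12.75% the monthly rate is 0.0106250, so the payment is 42,000 × 0.0106250 / (1 − 1.0106250^−36) = €1,410.09.
Total interest on Offer 1 = 36 × €1,410.09 − €42,000 = €8,763.24.
Offer 2: at 7.625% the monthly rate is 0.0063542, so the payment is 42,000 × 0.0063542 / (1 − 1.0063542^−84) = €646.80.
Total interest on Offer 2 = 84 × €646.80 − €42,000 = €12,331.20.
Offer 1 is lower by €3,567.96.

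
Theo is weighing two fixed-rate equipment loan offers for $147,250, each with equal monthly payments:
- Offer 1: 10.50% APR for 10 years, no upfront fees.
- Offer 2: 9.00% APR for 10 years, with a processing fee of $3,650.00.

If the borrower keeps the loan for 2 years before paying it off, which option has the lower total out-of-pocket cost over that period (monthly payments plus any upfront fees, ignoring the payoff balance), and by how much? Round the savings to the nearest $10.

Offer 1: monthly rate = 10.5%/12 = 0.0087500; payment = 147,250 × 0.0087500 / (1 − (1+0.0087500)^−120) = $1,986.92.
Offer 2: at 9.00% the monthly rate is 0.0075000, so the payment is 147,250 × 0.0075000 / (1 − 1.0075000^−120) = $1,865.30.
Over 24 months: Offer 1 costs 24 × $1,986.92 = $47,686.08; Offer 2 costs 24 × $1,865.30 + $3,650.00 = $48,417.20.
Offer 1 is cheaper by $48,417.20 − $47,686.08 = $731.12.

Offer 1 by $730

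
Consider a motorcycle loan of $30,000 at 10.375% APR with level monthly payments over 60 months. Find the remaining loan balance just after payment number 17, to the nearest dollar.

With monthly rate i = 10.375%/12 = 0.0086458, the balance after k of n payments is P · [(1+i)^n − (1+i)^k] / [(1+i)^n − 1].
(1+0.0086458)^60 = 1.67618492 and (1+0.0086458)^17 = 1.15759830, so the balance is 30,000 × (1.67618492 − 1.15759830) / (1.67618492 − 1) = $23,007.91.

$23,008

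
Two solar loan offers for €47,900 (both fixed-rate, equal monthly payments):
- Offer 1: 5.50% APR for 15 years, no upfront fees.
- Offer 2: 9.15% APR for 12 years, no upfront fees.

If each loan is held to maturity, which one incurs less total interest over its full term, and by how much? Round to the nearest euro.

Offer 1: monthly rate = 5.5%/12 = 0.0045833; payment = 47,900 × 0.0045833 / (1 − (1+0.0045833)^−180) = €391.38.
Total interest on Offer 1 = 180 × €391.38 − €47,900 = €22,548.40.
Offer 2: monthly rate = 9.15%/12 = 0.0076250; payment = 47,900 × 0.0076250 / (1 − (1+0.0076250)^−144) = €549.17.
Total interest on Offer 2 = 144 × €549.17 − €47,900 = €31,180.48.
Offer 1 is lower by €8,632.08.

Offer 1 by €8,632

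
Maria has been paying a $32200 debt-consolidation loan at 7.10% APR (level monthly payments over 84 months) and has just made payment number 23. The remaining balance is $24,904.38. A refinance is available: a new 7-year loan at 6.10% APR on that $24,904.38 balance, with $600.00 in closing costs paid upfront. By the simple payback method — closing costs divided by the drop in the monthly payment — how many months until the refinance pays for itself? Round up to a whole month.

5 months

Current payment = 32,200 × 7.1%/12 / (1 − (1+0.0059167)^−84) = $487.56.
Refinanced payment = 24,904.38 × 0.0050833 / (1 − (1+0.0050833)^−84) = $365.01.
Monthly savings = $487.56 − $365.01 = $122.55.
Break-even = $600.00 / $122.55 = 4.90 → 5 months.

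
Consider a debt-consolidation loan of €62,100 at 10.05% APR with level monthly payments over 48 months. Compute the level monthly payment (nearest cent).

Monthly rate = 10.05%/12 = 0.0083750; payment = 62,100 × 0.0083750 / (1 − (1+0.0083750)^−48) = €1,576.51.

€1,576.51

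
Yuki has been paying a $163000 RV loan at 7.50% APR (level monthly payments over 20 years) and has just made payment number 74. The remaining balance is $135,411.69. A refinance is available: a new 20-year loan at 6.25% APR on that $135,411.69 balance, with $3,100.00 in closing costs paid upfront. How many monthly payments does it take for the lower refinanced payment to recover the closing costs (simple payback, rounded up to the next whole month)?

Current payment = 163,000 × 7.5%/12 / (1 − (1+0.0062500)^−240) = $1,313.12.
Refinanced payment = 135,411.69 × 0.0052083 / (1 − (1+0.0052083)^−240) = $989.76.
Monthly savings = $1,313.12 − $989.76 = $323.36.
Break-even = $3,100.00 / $323.36 = 9.59 → 10 months.

10 months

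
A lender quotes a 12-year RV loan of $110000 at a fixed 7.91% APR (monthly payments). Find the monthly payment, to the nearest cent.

At 7.91% the monthly rate is 0.0065917, so the payment is 110,000 × 0.0065917 / (1 − 1.0065917^−144) = $1,185.28.

$1,185.28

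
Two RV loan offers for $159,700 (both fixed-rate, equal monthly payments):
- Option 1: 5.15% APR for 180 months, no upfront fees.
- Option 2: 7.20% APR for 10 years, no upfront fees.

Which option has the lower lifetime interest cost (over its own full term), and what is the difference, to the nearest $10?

Option 1: monthly rate = 5.15%/12 = 0.0042917; payment = 159,700 × 0.0042917 / (1 − (1+0.0042917)^−180) = $1,275.41.
Total interest on Option 1 = 180 × $1,275.41 − $159,700 = $69,873.80.
Option 2: monthly rate = 7.2%/12 = 0.0060000; payment = 159,700 × 0.0060000 / (1 − (1+0.0060000)^−120) = $1,870.76.
Total interest on Option 2 = 120 × $1,870.76 − $159,700 = $64,791.20.
Option 2 is lower by $5,082.60.

Option 2 by $5,080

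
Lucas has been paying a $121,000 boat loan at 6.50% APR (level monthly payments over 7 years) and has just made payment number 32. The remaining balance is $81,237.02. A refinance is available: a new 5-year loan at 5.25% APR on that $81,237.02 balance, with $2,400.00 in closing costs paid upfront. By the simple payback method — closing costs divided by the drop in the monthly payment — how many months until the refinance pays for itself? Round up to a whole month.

10 months

Current payment = 121,000 × 6.5%/12 / (1 − (1+0.0054167)^−84) = $1,796.78.
Refinanced payment = 81,237.02 × 0.0043750 / (1 − (1+0.0043750)^−60) = $1,542.36.
Monthly savings = $1,796.78 − $1,542.36 = $254.42.
Break-even = $2,400.00 / $254.42 = 9.43 → 10 months.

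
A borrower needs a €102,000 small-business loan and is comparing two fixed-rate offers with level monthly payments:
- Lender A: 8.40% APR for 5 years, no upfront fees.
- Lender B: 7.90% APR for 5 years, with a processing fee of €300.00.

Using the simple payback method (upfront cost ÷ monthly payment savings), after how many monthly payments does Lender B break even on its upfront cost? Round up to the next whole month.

Lender A: at 8.40% the monthly rate is 0.0070000, so the payment is 102,000 × 0.0070000 / (1 − 1.0070000^−60) = €2,087.77.
Lender B: monthly rate = 7.9%/12 = 0.0065833; payment = 102,000 × 0.0065833 / (1 − (1+0.0065833)^−60) = €2,063.31.
Monthly savings = €2,087.77 − €2,063.31 = €24.46.
Break-even = €300.00 / €24.46 = 12.26 → 13 months.

13 months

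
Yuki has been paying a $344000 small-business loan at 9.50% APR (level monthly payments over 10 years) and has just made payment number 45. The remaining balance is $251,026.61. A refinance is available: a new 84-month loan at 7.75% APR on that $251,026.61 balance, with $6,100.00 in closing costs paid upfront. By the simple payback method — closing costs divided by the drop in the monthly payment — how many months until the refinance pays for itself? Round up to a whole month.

Current payment = 344,000 × 9.5%/12 / (1 − (1+0.0079167)^−120) = $4,451.28.
Refinanced payment = 251,026.61 × 0.0064583 / (1 − (1+0.0064583)^−84) = $3,881.36.
Monthly savings = $4,451.28 − $3,881.36 = $569.92.
Break-even = $6,100.00 / $569.92 = 10.70 → 11 months.

11 months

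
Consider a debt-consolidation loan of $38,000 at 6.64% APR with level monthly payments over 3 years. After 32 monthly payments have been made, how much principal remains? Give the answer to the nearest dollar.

$4,604

With monthly rate i = 6.64%/12 = 0.0055333, the balance after k of n payments is P · [(1+i)^n − (1+i)^k] / [(1+i)^n − 1].
(1+0.0055333)^36 = 1.21975608 and (1+0.0055333)^32 = 1.19312818, so the balance is 38,000 × (1.21975608 − 1.19312818) / (1.21975608 − 1) = $4,604.47.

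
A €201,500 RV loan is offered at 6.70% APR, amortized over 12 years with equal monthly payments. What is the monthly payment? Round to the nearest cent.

At 6.70% the monthly rate is 0.0055833, so the payment is 201,500 × 0.0055833 / (1 − 1.0055833^−144) = €2,040.10.

€2,040.10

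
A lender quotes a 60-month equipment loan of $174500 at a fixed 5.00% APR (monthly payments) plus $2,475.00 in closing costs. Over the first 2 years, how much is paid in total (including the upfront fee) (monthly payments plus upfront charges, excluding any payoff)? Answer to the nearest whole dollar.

$81,508

Monthly rate = 5%/12 = 0.0041667; payment = 174,500 × 0.0041667 / (1 − (1+0.0041667)^−60) = $3,293.03.
Total outlay = 24 × $3,293.03 + $2,475.00 = $81,507.72.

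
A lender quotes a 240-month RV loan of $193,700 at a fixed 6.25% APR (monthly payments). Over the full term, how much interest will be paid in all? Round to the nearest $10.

Monthly rate = 6.25%/12 = 0.0052083; payment = 193,700 × 0.0052083 / (1 − (1+0.0052083)^−240) = $1,415.81.
Total paid = 240 × $1,415.81 = $339,794.40; interest = $339,794.40 − $193,700 = $146,094.40.

$146,090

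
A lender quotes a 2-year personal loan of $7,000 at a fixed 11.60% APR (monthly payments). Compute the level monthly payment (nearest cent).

Monthly rate = 11.6%/12 = 0.0096667; payment = 7,000 × 0.0096667 / (1 − (1+0.0096667)^−24) = $328.21.

$328.21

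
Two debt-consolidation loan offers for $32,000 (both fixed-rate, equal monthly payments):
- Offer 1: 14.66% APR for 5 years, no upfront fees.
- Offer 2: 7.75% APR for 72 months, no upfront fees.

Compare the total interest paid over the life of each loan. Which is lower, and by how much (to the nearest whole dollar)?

Offer 1: at 14.66% the monthly rate is 0.0122167, so the payment is 32,000 × 0.0122167 / (1 − 1.0122167^−60) = $755.58.
Total interest on Offer 1 = 60 × $755.58 − $32,000 = $13,334.80.
Offer 2: at 7.75% the monthly rate is 0.0064583, so the payment is 32,000 × 0.0064583 / (1 − 1.0064583^−72) = $557.17.
Total interest on Offer 2 = 72 × $557.17 − $32,000 = $8,116.24.
Offer 2 is lower by $5,218.56.

Offer 2 by $5,219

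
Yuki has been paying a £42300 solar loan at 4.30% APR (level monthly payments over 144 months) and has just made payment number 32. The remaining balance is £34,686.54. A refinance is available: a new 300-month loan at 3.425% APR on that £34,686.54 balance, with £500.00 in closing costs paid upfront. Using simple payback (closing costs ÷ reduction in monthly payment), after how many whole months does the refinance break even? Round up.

3 months

Current payment = 42,300 × 4.3%/12 / (1 − (1+0.0035833)^−144) = £376.54.
Refinanced payment = 34,686.54 × 0.0028542 / (1 − (1+0.0028542)^−300) = £172.26.
Monthly savings = £376.54 − £172.26 = £204.28.
Break-even = £500.00 / £204.28 = 2.45 → 3 months.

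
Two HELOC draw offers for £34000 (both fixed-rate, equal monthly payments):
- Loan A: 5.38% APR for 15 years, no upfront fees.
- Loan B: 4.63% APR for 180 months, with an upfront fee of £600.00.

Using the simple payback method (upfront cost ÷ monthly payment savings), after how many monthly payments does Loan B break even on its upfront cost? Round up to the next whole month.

Loan A: monthly rate = 5.38%/12 = 0.0044833; payment = 34,000 × 0.0044833 / (1 − (1+0.0044833)^−180) = £275.65.
Loan B: monthly rate = 4.63%/12 = 0.0038583; payment = 34,000 × 0.0038583 / (1 − (1+0.0038583)^−180) = £262.36.
Monthly savings = £275.65 − £262.36 = £13.29.
Break-even = £600.00 / £13.29 = 45.15 → 46 months.

46 months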